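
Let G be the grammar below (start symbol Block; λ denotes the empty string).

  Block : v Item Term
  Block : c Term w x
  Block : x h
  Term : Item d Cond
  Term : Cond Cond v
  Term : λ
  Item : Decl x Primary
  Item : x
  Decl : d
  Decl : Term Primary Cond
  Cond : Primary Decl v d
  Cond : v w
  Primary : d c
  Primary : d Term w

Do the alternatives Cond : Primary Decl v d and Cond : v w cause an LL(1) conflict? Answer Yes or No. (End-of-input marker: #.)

FIRST(Primary Decl v d) = { d } and FIRST(v w) = { v }.
The FIRST sets are disjoint and neither alternative is nullable — no conflict.

No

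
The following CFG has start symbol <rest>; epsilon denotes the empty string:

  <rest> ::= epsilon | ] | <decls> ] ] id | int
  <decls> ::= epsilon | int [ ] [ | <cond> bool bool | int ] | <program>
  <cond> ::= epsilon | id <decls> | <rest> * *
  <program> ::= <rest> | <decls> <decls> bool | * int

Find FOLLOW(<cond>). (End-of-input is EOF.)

{ bool }

In <decls> ::= <cond> bool bool: add FIRST(bool bool) = { bool }.
Union: FOLLOW(<cond>) = { bool }.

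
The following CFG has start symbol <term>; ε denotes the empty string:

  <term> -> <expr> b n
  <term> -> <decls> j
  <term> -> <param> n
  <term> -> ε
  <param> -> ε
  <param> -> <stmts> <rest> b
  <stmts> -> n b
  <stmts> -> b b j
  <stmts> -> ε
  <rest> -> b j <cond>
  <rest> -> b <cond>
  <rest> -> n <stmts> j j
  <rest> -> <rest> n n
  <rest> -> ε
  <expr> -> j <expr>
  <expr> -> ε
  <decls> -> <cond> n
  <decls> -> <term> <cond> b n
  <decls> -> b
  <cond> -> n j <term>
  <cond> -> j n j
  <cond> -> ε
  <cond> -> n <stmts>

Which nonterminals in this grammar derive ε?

{ <cond>, <expr>, <param>, <rest>, <stmts>, <term> }

Directly nullable (have an ε-production): <term>, <param>, <stmts>, <rest>, <expr>, <cond>.
No other nonterminal has a production whose RHS symbols are all nullable.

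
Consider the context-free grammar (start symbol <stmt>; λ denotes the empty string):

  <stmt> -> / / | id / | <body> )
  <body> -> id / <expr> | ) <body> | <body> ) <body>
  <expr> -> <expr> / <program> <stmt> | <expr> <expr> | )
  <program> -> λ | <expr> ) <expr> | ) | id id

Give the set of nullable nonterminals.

{ <program> }

Directly nullable (have an λ-production): <program>.
No other nonterminal has a production whose RHS symbols are all nullable.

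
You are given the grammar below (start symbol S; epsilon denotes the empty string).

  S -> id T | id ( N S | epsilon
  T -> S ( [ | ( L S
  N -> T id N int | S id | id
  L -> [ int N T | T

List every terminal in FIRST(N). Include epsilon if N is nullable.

{ (, id }

From N -> T id N int: add FIRST(T) = { (, id }.
From N -> S id: S nullable, take FIRST(S) ∪ {id} = { id }.
N -> id contributes {id}.
Union: FIRST(N) = { (, id }.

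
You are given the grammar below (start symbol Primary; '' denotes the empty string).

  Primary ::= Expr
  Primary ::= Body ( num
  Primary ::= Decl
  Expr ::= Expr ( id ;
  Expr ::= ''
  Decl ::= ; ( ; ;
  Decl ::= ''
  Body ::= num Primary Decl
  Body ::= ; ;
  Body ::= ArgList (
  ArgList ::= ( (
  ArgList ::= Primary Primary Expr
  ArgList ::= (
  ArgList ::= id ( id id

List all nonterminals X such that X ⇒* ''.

{ ArgList, Decl, Expr, Primary }

Directly nullable (have an ''-production): Expr, Decl.
Primary ::= Expr with every symbol nullable, so Primary is nullable.
ArgList ::= Primary Primary Expr with every symbol nullable, so ArgList is nullable.
No other nonterminal has a production whose RHS symbols are all nullable.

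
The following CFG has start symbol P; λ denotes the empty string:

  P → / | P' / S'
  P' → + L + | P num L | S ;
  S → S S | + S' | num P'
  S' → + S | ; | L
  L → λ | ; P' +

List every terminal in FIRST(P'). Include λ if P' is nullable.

P' → + L + contributes {+}.
From P' → P num L: add FIRST(P) = { +, /, num }.
From P' → S ;: add FIRST(S) = { +, num }.
Union: FIRST(P') = { +, /, num }.

{ +, /, num }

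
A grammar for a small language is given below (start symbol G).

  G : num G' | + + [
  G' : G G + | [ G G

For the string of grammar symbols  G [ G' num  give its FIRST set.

Add FIRST(G) = { +, num }; G is not nullable, stop.

{ +, num }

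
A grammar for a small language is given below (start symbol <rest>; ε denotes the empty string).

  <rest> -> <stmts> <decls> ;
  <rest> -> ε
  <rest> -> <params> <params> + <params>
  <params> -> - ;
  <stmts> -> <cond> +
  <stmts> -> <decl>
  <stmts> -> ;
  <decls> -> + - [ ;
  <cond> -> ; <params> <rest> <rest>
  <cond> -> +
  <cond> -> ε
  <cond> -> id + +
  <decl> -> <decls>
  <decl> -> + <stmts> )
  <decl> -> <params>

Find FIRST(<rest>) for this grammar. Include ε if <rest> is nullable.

From <rest> -> <stmts> <decls> ;: add FIRST(<stmts>) = { +, -, ;, id }.
<rest> -> ε contributes ε.
From <rest> -> <params> <params> + <params>: add FIRST(<params>) = { - }.
Union: FIRST(<rest>) = { +, -, ;, id, ε }.

{ +, -, ;, id, ε }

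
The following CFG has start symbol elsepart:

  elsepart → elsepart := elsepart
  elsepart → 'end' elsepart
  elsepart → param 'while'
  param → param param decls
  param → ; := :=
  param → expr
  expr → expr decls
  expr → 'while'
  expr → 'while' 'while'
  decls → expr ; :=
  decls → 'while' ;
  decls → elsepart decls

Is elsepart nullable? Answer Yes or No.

No

No nonterminal in this grammar is nullable.
No production of elsepart has an RHS whose symbols are all nullable, so elsepart is not nullable.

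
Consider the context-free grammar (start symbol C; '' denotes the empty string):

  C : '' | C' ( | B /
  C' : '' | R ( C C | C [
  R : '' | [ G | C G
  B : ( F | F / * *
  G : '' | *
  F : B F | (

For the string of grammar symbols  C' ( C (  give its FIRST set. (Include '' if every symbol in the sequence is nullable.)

{ (, *, [ }

Add FIRST(C')\{''} = { (, *, [ }; C' is nullable, continue.
( is a terminal; add {(} and stop.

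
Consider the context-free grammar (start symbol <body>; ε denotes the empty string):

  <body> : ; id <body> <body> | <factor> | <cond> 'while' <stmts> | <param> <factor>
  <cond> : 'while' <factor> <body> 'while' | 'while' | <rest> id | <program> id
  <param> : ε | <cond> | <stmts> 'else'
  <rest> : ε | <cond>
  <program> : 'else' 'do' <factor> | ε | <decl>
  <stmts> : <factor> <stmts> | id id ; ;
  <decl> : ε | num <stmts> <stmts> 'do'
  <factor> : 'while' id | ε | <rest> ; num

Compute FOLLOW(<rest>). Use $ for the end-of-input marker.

{ ;, id }

In <cond> : <rest> id: add FIRST(id) = { id }.
In <factor> : <rest> ; num: add FIRST(; num) = { ; }.
Union: FOLLOW(<rest>) = { ;, id }.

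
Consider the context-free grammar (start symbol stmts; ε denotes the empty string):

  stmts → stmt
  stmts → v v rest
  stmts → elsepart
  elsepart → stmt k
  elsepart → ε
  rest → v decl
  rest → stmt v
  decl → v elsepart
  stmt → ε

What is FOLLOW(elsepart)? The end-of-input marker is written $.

{ $ }

In stmts → elsepart: elsepart is at the end, add FOLLOW(stmts) = { $ }.
In decl → v elsepart: elsepart is at the end, add FOLLOW(decl) = { $ }.
Union: FOLLOW(elsepart) = { $ }.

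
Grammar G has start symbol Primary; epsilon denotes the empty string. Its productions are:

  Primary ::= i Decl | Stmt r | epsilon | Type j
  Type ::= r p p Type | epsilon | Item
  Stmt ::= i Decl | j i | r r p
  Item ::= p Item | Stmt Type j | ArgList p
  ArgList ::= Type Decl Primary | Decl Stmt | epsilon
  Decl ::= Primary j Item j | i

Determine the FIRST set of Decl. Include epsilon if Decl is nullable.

From Decl ::= Primary j Item j: Primary nullable, take FIRST(Primary) ∪ {j} = { i, j, p, r }.
Decl ::= i contributes {i}.
Union: FIRST(Decl) = { i, j, p, r }.

{ i, j, p, r }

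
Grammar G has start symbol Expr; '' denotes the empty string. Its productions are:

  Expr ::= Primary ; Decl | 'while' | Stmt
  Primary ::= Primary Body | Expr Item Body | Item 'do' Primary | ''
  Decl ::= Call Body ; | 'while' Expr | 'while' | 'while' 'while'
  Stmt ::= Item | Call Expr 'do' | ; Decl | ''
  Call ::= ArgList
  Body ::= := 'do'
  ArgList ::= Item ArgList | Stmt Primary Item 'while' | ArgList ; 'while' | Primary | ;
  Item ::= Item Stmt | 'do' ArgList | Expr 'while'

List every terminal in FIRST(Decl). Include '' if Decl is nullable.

From Decl ::= Call Body ;: Call nullable, take FIRST(Call) ∪ FIRST(Body) = { 'do', 'while', :=, ; }.
Decl ::= 'while' Expr contributes {'while'}.
Decl ::= 'while' contributes {'while'}.
Decl ::= 'while' 'while' contributes {'while'}.
Union: FIRST(Decl) = { 'do', 'while', :=, ; }.

{ 'do', 'while', :=, ; }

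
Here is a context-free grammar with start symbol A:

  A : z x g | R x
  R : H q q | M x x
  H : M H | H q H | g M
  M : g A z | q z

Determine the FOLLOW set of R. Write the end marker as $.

{ x }

In A : R x: add FIRST(x) = { x }.
Union: FOLLOW(R) = { x }.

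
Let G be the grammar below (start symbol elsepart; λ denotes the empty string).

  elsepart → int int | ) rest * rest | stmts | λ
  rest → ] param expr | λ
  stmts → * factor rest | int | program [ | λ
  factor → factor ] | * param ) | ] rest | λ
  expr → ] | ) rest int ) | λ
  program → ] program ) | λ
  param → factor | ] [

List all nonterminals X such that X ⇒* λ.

{ elsepart, expr, factor, param, program, rest, stmts }

Directly nullable (have an λ-production): elsepart, rest, stmts, factor, expr, program.
param → factor with every symbol nullable, so param is nullable.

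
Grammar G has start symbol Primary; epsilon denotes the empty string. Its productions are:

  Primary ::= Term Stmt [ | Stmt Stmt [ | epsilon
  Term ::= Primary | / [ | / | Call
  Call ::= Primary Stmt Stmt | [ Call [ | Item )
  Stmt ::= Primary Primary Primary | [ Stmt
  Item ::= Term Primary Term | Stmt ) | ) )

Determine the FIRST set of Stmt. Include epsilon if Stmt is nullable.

From Stmt ::= Primary Primary Primary: Primary, Primary, Primary nullable, take FIRST(Primary) ∪ FIRST(Primary) ∪ FIRST(Primary) = { ), /, [ }; also epsilon since the whole RHS is nullable.
Stmt ::= [ Stmt contributes {[}.
Union: FIRST(Stmt) = { ), /, [, epsilon }.

{ ), /, [, epsilon }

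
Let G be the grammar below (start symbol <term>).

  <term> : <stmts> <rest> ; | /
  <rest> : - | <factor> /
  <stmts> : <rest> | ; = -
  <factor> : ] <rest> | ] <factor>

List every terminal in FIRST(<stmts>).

{ -, ;, ] }

From <stmts> : <rest>: add FIRST(<rest>) = { -, ] }.
<stmts> : ; = - contributes {;}.
Union: FIRST(<stmts>) = { -, ;, ] }.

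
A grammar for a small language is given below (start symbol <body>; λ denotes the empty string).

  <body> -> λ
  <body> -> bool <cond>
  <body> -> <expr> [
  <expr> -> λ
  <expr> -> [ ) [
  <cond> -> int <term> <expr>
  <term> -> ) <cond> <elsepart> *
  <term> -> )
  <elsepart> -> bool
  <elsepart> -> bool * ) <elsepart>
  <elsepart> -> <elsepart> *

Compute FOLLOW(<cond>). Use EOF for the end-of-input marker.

In <body> -> bool <cond>: <cond> is at the end, add FOLLOW(<body>) = { EOF }.
In <term> -> ) <cond> <elsepart> *: add FIRST(<elsepart> *) = { bool }.
Union: FOLLOW(<cond>) = { EOF, bool }.

{ EOF, bool }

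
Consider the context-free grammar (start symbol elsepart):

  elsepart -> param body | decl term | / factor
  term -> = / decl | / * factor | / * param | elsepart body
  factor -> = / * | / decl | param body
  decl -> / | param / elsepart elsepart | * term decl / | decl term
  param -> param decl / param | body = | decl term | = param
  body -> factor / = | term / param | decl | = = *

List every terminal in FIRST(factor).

factor -> = / * contributes {=}.
factor -> / decl contributes {/}.
From factor -> param body: add FIRST(param) = { *, /, = }.
Union: FIRST(factor) = { *, /, = }.

{ *, /, = }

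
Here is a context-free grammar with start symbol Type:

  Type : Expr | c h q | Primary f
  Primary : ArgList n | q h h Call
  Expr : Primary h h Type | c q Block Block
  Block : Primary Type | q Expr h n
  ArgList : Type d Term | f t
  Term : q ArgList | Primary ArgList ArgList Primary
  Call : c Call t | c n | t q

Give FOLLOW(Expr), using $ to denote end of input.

{ $, c, d, f, h, q }

In Type : Expr: Expr is at the end, add FOLLOW(Type) = { $, c, d, f, h, q }.
In Block : q Expr h n: add FIRST(h n) = { h }.
Union: FOLLOW(Expr) = { $, c, d, f, h, q }.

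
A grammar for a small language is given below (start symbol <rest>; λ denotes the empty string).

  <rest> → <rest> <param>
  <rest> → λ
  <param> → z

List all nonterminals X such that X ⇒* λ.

{ <rest> }

Directly nullable (have an λ-production): <rest>.
No other nonterminal has a production whose RHS symbols are all nullable.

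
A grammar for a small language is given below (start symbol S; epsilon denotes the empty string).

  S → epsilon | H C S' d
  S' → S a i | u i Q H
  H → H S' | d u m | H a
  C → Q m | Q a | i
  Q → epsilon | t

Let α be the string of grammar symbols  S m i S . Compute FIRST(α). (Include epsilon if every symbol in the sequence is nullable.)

{ d, m }

Add FIRST(S)\{epsilon} = { d }; S is nullable, continue.
m is a terminal; add {m} and stop.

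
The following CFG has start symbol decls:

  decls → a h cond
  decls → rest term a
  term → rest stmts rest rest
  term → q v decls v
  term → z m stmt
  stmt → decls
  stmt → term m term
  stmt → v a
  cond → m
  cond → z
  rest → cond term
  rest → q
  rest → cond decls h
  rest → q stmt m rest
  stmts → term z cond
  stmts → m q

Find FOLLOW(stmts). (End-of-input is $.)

{ m, q, z }

In term → rest stmts rest rest: add FIRST(rest rest) = { m, q, z }.
Union: FOLLOW(stmts) = { m, q, z }.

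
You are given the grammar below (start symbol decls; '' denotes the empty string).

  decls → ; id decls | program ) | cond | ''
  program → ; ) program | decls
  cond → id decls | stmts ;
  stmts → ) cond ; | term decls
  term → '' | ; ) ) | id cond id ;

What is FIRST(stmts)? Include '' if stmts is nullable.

{ ), ;, id, '' }

stmts → ) cond ; contributes {)}.
From stmts → term decls: term, decls nullable, take FIRST(term) ∪ FIRST(decls) = { ), ;, id }; also '' since the whole RHS is nullable.
Union: FIRST(stmts) = { ), ;, id, '' }.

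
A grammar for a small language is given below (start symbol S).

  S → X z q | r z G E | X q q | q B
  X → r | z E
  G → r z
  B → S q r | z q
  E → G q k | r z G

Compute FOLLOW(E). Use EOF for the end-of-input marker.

In S → r z G E: E is at the end, add FOLLOW(S) = { EOF, q }.
In X → z E: E is at the end, add FOLLOW(X) = { q, z }.
Union: FOLLOW(E) = { EOF, q, z }.

{ EOF, q, z }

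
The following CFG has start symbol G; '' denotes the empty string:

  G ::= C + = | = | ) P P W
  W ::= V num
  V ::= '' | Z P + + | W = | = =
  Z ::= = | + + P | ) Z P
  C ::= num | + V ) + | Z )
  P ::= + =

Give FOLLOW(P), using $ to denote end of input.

{ ), +, =, num }

In G ::= ) P P W: add FIRST(P W) = { + }.
In G ::= ) P P W: add FIRST(W) = { ), +, =, num }.
In V ::= Z P + +: add FIRST(+ +) = { + }.
In Z ::= + + P: P is at the end, add FOLLOW(Z) = { ), + }.
In Z ::= ) Z P: P is at the end, add FOLLOW(Z) = { ), + }.
Union: FOLLOW(P) = { ), +, =, num }.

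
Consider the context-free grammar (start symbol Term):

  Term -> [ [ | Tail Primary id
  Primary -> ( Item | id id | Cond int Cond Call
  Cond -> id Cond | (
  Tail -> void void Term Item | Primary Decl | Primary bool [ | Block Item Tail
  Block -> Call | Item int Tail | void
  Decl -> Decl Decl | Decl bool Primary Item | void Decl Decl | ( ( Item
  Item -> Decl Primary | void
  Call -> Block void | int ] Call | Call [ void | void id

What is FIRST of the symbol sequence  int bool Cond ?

{ int }

int is a terminal; add {int} and stop.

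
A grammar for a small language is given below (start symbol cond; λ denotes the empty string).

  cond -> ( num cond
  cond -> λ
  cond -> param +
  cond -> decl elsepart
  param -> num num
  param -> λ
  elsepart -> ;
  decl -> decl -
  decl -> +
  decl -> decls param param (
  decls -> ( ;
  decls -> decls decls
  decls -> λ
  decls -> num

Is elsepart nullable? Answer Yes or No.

No

Nullable nonterminals: cond, decls, param.
No production of elsepart has an RHS whose symbols are all nullable, so elsepart is not nullable.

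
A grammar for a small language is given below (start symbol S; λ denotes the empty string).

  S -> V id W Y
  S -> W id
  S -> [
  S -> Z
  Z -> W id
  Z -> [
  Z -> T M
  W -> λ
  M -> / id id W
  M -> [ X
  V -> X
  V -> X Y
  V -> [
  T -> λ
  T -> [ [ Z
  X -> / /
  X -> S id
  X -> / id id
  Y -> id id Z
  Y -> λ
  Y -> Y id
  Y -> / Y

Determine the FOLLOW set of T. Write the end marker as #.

In Z -> T M: add FIRST(M) = { /, [ }.
Union: FOLLOW(T) = { /, [ }.

{ /, [ }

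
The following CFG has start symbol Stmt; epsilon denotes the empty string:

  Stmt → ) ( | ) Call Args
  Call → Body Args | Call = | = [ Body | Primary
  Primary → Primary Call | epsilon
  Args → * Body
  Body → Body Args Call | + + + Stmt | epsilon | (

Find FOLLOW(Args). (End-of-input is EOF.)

In Stmt → ) Call Args: Args is at the end, add FOLLOW(Stmt) = { EOF, (, *, +, = }.
In Call → Body Args: Args is at the end, add FOLLOW(Call) = { EOF, (, *, +, = }.
In Body → Body Args Call: add FIRST(Call)\{epsilon} = { (, *, +, = }.
  Since Call is nullable, also add FOLLOW(Body) = { EOF, (, *, +, = }.
Union: FOLLOW(Args) = { EOF, (, *, +, = }.

{ EOF, (, *, +, = }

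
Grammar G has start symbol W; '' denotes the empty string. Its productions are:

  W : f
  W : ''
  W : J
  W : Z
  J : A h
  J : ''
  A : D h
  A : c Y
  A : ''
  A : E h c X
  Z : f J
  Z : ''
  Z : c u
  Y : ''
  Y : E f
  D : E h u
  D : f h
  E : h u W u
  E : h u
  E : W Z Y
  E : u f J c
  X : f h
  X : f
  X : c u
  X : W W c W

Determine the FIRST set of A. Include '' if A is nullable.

From A : D h: add FIRST(D) = { c, f, h, u }.
A : c Y contributes {c}.
A : '' contributes ''.
From A : E h c X: E nullable, take FIRST(E) ∪ {h} = { c, f, h, u }.
Union: FIRST(A) = { c, f, h, u, '' }.

{ c, f, h, u, '' }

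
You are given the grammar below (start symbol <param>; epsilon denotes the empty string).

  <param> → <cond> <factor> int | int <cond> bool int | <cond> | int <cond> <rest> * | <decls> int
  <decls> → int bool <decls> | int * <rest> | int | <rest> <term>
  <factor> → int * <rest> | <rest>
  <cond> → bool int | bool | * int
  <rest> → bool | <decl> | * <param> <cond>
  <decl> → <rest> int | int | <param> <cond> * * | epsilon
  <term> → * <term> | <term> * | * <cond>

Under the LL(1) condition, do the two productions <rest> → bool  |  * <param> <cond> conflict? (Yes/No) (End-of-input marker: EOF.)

FIRST(bool) = { bool } and FIRST(* <param> <cond>) = { * }.
The FIRST sets are disjoint and neither alternative is nullable — no conflict.

No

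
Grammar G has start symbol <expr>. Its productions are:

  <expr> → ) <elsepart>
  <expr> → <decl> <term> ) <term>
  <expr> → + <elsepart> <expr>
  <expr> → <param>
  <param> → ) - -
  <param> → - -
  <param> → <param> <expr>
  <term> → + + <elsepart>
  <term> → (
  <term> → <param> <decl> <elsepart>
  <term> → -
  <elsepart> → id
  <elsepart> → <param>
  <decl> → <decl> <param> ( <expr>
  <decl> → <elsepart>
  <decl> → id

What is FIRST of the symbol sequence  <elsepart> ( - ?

{ ), -, id }

Add FIRST(<elsepart>) = { ), -, id }; <elsepart> is not nullable, stop.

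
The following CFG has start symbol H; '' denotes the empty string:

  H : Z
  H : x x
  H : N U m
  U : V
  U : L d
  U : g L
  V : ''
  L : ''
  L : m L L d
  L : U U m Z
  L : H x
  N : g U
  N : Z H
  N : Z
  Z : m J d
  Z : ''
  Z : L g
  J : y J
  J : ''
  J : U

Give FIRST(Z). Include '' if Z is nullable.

Z : m J d contributes {m}.
Z : '' contributes ''.
From Z : L g: L nullable, take FIRST(L) ∪ {g} = { d, g, m, x }.
Union: FIRST(Z) = { d, g, m, x, '' }.

{ d, g, m, x, '' }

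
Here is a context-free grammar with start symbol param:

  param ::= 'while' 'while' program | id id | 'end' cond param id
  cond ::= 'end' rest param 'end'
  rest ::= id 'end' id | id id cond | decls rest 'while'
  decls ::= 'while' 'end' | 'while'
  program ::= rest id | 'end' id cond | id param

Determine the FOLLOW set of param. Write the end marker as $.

param is the start symbol, so $ ∈ FOLLOW(param).
In param ::= 'end' cond param id: add FIRST(id) = { id }.
In cond ::= 'end' rest param 'end': add FIRST('end') = { 'end' }.
In program ::= id param: param is at the end, add FOLLOW(program) = { $, 'end', id }.
Union: FOLLOW(param) = { $, 'end', id }.

{ $, 'end', id }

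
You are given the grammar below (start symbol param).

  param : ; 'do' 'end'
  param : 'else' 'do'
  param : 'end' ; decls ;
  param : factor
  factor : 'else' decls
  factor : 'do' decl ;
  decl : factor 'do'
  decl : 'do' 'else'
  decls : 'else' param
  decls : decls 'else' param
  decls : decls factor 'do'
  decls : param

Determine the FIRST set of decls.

{ 'do', 'else', 'end', ; }

decls : 'else' param contributes {'else'}.
From decls : decls 'else' param: add FIRST(decls) = { 'do', 'else', 'end', ; }.
From decls : decls factor 'do': add FIRST(decls) = { 'do', 'else', 'end', ; }.
From decls : param: add FIRST(param) = { 'do', 'else', 'end', ; }.
Union: FIRST(decls) = { 'do', 'else', 'end', ; }.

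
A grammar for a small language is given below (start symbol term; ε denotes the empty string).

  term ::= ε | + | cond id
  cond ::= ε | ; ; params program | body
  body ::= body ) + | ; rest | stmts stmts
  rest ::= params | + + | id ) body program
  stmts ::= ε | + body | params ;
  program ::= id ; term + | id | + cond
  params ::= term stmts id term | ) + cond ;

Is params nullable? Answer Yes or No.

Nullable nonterminals: body, cond, stmts, term.
No production of params has an RHS whose symbols are all nullable, so params is not nullable.

No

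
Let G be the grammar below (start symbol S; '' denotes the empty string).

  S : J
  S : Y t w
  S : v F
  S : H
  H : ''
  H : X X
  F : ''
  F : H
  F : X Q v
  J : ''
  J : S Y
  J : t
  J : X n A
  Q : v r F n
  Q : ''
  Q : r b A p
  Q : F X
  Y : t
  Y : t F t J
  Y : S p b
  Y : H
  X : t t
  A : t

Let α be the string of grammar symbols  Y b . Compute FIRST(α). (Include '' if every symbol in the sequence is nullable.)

{ b, p, t, v }

Add FIRST(Y)\{''} = { p, t, v }; Y is nullable, continue.
b is a terminal; add {b} and stop.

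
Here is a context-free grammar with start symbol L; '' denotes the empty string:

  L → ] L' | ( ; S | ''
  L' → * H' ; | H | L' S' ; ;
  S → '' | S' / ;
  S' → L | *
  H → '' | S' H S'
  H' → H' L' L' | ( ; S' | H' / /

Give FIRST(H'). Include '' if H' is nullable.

From H' → H' L' L': add FIRST(H') = { ( }.
H' → ( ; S' contributes {(}.
From H' → H' / /: add FIRST(H') = { ( }.
Union: FIRST(H') = { ( }.

{ ( }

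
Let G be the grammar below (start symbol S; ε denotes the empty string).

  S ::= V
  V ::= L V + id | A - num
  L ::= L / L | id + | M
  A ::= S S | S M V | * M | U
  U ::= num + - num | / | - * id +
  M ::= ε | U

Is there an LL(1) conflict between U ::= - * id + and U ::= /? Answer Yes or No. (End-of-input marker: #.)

No

FIRST(- * id +) = { - } and FIRST(/) = { / }.
The FIRST sets are disjoint and neither alternative is nullable — no conflict.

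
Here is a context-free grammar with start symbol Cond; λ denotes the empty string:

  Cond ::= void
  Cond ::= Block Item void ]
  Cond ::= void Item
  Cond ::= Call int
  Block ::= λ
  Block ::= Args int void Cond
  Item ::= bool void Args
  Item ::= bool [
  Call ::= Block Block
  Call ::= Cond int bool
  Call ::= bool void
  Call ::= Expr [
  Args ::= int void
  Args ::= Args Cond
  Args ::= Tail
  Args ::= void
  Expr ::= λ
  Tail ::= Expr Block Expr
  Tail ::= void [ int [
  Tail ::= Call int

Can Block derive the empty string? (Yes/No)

Yes

Block has an λ-production, so Block ⇒ λ.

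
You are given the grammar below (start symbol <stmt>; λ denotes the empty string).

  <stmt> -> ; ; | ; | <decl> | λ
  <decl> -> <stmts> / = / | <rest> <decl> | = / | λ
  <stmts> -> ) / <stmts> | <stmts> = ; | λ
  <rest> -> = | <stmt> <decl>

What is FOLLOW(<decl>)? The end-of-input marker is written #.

In <stmt> -> <decl>: <decl> is at the end, add FOLLOW(<stmt>) = { #, ), /, ;, = }.
In <decl> -> <rest> <decl>: <decl> is at the end, add FOLLOW(<decl>) = { #, ), /, ;, = }.
In <rest> -> <stmt> <decl>: <decl> is at the end, add FOLLOW(<rest>) = { #, ), /, ;, = }.
Union: FOLLOW(<decl>) = { #, ), /, ;, = }.

{ #, ), /, ;, = }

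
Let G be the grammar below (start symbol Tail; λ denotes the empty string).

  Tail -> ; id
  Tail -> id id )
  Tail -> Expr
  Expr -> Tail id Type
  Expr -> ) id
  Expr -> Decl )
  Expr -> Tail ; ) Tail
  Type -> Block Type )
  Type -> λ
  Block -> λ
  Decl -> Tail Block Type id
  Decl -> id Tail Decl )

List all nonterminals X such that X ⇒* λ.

{ Block, Type }

Directly nullable (have an λ-production): Type, Block.
No other nonterminal has a production whose RHS symbols are all nullable.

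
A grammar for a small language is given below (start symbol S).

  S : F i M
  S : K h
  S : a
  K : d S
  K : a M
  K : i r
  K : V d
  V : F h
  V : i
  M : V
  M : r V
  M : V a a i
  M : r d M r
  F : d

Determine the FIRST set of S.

{ a, d, i }

From S : F i M: add FIRST(F) = { d }.
From S : K h: add FIRST(K) = { a, d, i }.
S : a contributes {a}.
Union: FIRST(S) = { a, d, i }.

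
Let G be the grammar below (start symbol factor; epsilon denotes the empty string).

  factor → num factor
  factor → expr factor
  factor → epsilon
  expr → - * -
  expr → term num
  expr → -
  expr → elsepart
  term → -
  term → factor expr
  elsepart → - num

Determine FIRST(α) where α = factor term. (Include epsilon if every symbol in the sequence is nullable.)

{ -, num }

Add FIRST(factor)\{epsilon} = { -, num }; factor is nullable, continue.
Add FIRST(term) = { -, num }; term is not nullable, stop.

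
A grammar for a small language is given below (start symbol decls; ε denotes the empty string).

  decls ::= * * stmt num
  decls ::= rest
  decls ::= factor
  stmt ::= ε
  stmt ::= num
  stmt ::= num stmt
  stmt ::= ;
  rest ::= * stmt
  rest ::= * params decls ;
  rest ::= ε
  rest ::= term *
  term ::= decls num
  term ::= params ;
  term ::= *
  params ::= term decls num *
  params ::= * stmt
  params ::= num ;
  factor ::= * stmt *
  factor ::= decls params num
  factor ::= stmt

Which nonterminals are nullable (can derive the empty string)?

Directly nullable (have an ε-production): stmt, rest.
decls ::= rest with every symbol nullable, so decls is nullable.
factor ::= stmt with every symbol nullable, so factor is nullable.
No other nonterminal has a production whose RHS symbols are all nullable.

{ decls, factor, rest, stmt }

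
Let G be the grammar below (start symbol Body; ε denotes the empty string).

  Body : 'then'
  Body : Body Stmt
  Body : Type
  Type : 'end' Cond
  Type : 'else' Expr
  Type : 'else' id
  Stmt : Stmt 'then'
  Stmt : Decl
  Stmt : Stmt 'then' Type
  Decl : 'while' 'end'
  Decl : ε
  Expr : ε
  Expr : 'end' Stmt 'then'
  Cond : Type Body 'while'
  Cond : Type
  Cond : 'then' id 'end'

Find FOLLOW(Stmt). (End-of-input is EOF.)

In Body : Body Stmt: Stmt is at the end, add FOLLOW(Body) = { EOF, 'then', 'while' }.
In Stmt : Stmt 'then': add FIRST('then') = { 'then' }.
In Stmt : Stmt 'then' Type: add FIRST('then' Type) = { 'then' }.
In Expr : 'end' Stmt 'then': add FIRST('then') = { 'then' }.
Union: FOLLOW(Stmt) = { EOF, 'then', 'while' }.

{ EOF, 'then', 'while' }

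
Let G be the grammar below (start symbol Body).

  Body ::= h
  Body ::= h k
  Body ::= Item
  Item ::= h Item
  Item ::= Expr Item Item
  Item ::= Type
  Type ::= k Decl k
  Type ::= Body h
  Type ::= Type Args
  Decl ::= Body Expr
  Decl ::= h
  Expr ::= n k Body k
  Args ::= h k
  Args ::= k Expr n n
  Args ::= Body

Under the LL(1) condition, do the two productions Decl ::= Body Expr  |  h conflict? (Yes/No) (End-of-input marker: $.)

Yes

FIRST(Body Expr) = { h, k, n } and FIRST(h) = { h }.
Both contain h, so the two alternatives are not disjoint — LL(1) conflict.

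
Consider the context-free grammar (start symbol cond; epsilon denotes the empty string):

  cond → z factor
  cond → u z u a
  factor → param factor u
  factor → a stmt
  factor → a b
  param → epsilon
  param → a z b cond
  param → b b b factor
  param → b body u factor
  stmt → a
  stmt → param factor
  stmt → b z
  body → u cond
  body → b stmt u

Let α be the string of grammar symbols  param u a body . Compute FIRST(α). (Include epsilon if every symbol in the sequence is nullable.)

{ a, b, u }

Add FIRST(param)\{epsilon} = { a, b }; param is nullable, continue.
u is a terminal; add {u} and stop.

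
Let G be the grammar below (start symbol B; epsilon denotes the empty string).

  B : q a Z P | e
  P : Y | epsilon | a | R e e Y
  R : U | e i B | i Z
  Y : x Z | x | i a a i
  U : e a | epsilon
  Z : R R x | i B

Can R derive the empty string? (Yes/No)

Yes

R : U and each of U is nullable, so R ⇒* epsilon.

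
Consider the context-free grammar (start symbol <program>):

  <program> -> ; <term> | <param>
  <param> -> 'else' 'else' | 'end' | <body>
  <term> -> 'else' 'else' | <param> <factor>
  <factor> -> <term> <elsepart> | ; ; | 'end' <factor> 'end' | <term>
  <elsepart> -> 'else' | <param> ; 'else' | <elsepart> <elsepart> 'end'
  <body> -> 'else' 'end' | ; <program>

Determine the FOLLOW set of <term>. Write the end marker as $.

{ $, 'else', 'end', ; }

In <program> -> ; <term>: <term> is at the end, add FOLLOW(<program>) = { $, 'else', 'end', ; }.
In <factor> -> <term> <elsepart>: add FIRST(<elsepart>) = { 'else', 'end', ; }.
In <factor> -> <term>: <term> is at the end, add FOLLOW(<factor>) = { $, 'else', 'end', ; }.
Union: FOLLOW(<term>) = { $, 'else', 'end', ; }.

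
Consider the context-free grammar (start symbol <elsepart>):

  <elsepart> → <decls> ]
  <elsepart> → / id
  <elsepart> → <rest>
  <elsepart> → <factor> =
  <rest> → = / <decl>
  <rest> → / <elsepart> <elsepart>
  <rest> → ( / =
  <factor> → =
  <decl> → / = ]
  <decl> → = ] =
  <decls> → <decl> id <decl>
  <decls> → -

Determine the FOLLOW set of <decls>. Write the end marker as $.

{ ] }

In <elsepart> → <decls> ]: add FIRST(]) = { ] }.
Union: FOLLOW(<decls>) = { ] }.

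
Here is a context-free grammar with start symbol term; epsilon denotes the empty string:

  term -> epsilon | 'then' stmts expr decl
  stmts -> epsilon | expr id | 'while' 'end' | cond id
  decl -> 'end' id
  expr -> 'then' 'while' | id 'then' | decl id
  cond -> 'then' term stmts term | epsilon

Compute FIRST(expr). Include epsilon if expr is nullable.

expr -> 'then' 'while' contributes {'then'}.
expr -> id 'then' contributes {id}.
From expr -> decl id: add FIRST(decl) = { 'end' }.
Union: FIRST(expr) = { 'end', 'then', id }.

{ 'end', 'then', id }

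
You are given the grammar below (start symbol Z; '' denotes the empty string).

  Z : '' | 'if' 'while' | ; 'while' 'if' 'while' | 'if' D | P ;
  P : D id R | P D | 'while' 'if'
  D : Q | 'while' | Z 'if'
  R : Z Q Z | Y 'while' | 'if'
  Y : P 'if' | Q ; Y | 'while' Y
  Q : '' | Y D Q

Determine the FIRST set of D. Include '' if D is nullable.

From D : Q: add FIRST(Q) = { 'if', 'while', ;, id, '' } (including '' since Q is nullable).
D : 'while' contributes {'while'}.
From D : Z 'if': Z nullable, take FIRST(Z) ∪ {'if'} = { 'if', 'while', ;, id }.
Union: FIRST(D) = { 'if', 'while', ;, id, '' }.

{ 'if', 'while', ;, id, '' }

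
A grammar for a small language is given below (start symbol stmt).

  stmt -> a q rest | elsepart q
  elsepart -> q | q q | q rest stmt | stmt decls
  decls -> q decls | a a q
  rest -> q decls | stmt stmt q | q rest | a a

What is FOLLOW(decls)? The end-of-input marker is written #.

In elsepart -> stmt decls: decls is at the end, add FOLLOW(elsepart) = { q }.
In decls -> q decls: decls is at the end, add FOLLOW(decls) = { #, a, q }.
In rest -> q decls: decls is at the end, add FOLLOW(rest) = { #, a, q }.
Union: FOLLOW(decls) = { #, a, q }.

{ #, a, q }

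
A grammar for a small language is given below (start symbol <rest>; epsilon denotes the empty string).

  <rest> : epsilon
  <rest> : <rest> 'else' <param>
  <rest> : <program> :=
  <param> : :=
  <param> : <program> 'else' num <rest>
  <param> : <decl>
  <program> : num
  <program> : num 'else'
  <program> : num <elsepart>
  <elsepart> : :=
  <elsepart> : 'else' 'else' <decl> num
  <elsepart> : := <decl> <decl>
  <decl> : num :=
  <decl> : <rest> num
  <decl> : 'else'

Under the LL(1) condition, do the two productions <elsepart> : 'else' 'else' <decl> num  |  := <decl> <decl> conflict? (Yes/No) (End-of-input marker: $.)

FIRST('else' 'else' <decl> num) = { 'else' } and FIRST(:= <decl> <decl>) = { := }.
The FIRST sets are disjoint and neither alternative is nullable — no conflict.

No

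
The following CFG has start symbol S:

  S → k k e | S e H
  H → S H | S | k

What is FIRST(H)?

{ k }

From H → S H: add FIRST(S) = { k }.
From H → S: add FIRST(S) = { k }.
H → k contributes {k}.
Union: FIRST(H) = { k }.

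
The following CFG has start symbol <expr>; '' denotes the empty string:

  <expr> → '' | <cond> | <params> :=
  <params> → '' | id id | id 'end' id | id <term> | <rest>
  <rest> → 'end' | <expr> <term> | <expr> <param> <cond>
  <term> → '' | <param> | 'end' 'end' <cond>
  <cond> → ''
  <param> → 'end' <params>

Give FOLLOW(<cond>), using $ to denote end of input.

{ $, 'end', := }

In <expr> → <cond>: <cond> is at the end, add FOLLOW(<expr>) = { $, 'end', := }.
In <rest> → <expr> <param> <cond>: <cond> is at the end, add FOLLOW(<rest>) = { := }.
In <term> → 'end' 'end' <cond>: <cond> is at the end, add FOLLOW(<term>) = { := }.
Union: FOLLOW(<cond>) = { $, 'end', := }.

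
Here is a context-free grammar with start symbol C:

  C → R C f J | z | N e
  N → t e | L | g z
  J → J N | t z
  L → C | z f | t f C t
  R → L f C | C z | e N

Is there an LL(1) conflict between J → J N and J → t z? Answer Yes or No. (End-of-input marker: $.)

Yes

FIRST(J N) = { t } and FIRST(t z) = { t }.
Both contain t, so the two alternatives are not disjoint — LL(1) conflict.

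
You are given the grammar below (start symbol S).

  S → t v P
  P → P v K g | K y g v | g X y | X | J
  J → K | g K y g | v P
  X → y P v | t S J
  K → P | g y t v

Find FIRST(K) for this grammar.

{ g, t, v, y }

From K → P: add FIRST(P) = { g, t, v, y }.
K → g y t v contributes {g}.
Union: FIRST(K) = { g, t, v, y }.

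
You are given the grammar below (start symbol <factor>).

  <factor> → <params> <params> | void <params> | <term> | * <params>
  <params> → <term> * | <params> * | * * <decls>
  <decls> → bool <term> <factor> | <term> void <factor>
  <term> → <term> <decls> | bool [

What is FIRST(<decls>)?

{ bool }

<decls> → bool <term> <factor> contributes {bool}.
From <decls> → <term> void <factor>: add FIRST(<term>) = { bool }.
Union: FIRST(<decls>) = { bool }.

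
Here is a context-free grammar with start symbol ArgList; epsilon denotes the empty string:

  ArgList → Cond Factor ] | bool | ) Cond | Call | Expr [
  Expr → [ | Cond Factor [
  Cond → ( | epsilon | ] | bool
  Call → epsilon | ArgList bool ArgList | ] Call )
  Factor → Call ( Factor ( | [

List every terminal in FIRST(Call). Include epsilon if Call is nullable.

Call → epsilon contributes epsilon.
From Call → ArgList bool ArgList: ArgList nullable, take FIRST(ArgList) ∪ {bool} = { (, ), [, ], bool }.
Call → ] Call ) contributes {]}.
Union: FIRST(Call) = { (, ), [, ], bool, epsilon }.

{ (, ), [, ], bool, epsilon }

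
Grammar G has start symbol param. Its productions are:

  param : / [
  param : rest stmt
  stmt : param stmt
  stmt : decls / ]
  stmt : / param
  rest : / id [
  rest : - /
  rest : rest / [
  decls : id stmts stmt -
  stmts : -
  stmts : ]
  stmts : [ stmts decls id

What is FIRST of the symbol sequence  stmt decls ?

{ -, /, id }

Add FIRST(stmt) = { -, /, id }; stmt is not nullable, stop.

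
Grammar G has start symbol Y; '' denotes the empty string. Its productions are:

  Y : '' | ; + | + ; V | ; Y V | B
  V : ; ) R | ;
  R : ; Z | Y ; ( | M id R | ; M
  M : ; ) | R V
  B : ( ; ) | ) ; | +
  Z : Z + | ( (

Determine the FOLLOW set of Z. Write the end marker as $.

{ $, +, ;, id }

In R : ; Z: Z is at the end, add FOLLOW(R) = { $, ;, id }.
In Z : Z +: add FIRST(+) = { + }.
Union: FOLLOW(Z) = { $, +, ;, id }.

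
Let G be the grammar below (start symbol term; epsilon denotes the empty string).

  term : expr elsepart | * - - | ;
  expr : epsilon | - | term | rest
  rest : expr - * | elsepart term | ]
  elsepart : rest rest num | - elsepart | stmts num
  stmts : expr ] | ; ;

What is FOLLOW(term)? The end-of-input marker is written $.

term is the start symbol, so $ ∈ FOLLOW(term).
In expr : term: term is at the end, add FOLLOW(expr) = { *, -, ;, ] }.
In rest : elsepart term: term is at the end, add FOLLOW(rest) = { *, -, ;, ], num }.
Union: FOLLOW(term) = { $, *, -, ;, ], num }.

{ $, *, -, ;, ], num }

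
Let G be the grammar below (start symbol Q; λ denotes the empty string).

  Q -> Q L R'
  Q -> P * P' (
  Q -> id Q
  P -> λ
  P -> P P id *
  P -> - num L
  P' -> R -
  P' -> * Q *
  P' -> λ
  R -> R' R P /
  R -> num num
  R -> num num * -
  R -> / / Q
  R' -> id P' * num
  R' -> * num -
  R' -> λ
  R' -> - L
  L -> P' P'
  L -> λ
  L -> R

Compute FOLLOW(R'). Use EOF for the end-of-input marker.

{ EOF, *, -, /, id, num }

In Q -> Q L R': R' is at the end, add FOLLOW(Q) = { EOF, *, -, /, id, num }.
In R -> R' R P /: add FIRST(R P /) = { *, -, /, id, num }.
Union: FOLLOW(R') = { EOF, *, -, /, id, num }.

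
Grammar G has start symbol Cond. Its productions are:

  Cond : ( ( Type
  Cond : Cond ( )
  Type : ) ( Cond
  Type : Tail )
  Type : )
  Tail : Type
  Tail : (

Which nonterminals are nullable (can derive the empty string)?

{ } (none)

No nonterminal has an empty production or an RHS whose symbols are all nullable.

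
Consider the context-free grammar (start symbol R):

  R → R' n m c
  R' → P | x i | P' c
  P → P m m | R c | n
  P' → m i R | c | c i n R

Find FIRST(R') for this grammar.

From R' → P: add FIRST(P) = { c, m, n, x }.
R' → x i contributes {x}.
From R' → P' c: add FIRST(P') = { c, m }.
Union: FIRST(R') = { c, m, n, x }.

{ c, m, n, x }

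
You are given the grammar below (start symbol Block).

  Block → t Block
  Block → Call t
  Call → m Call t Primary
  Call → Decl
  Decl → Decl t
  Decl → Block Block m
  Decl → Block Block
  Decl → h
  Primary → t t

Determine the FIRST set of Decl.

From Decl → Decl t: add FIRST(Decl) = { h, m, t }.
From Decl → Block Block m: add FIRST(Block) = { h, m, t }.
From Decl → Block Block: add FIRST(Block) = { h, m, t }.
Decl → h contributes {h}.
Union: FIRST(Decl) = { h, m, t }.

{ h, m, t }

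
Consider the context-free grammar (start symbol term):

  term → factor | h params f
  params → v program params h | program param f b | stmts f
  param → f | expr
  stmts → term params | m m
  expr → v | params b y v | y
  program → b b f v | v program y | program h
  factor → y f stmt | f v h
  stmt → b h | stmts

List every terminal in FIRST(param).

param → f contributes {f}.
From param → expr: add FIRST(expr) = { b, f, h, m, v, y }.
Union: FIRST(param) = { b, f, h, m, v, y }.

{ b, f, h, m, v, y }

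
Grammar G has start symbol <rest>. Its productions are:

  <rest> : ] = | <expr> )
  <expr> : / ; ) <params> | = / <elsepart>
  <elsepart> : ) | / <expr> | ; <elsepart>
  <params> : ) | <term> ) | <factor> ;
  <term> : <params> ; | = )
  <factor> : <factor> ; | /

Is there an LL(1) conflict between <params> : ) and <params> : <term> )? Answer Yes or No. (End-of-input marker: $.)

Yes

FIRST()) = { ) } and FIRST(<term> )) = { ), /, = }.
Both contain ), so the two alternatives are not disjoint — LL(1) conflict.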